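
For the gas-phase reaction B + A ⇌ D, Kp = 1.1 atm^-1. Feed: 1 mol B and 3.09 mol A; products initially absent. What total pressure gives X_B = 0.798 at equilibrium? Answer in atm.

P = 5.16 atm

Let X = conversion of B (basis 1 mol B); extent of reaction ξ = X.
Species balance: n_B = 1 − X; n_A = 3.09 − X; n_D = X.
n_T = Σnᵢ = 4.09 − X.
Kp = p_D / (p_B p_A) with p_i = (n_i/n_T)·P.
At X = 0.798: the mole-fraction product g(X) = Π y_i^ν_i = 5.674. Since Kp = g(X)·P^{-1}, P = (g/Kp)^(1/1) = (5.674/1.1)^(1/1) = 5.16 atm.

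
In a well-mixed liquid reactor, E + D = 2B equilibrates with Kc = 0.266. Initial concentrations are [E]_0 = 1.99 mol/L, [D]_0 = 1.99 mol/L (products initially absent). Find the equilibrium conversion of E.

X = 0.205

Let X = conversion of E; extent ξ = 1.99·X mol/L.
Concentrations: [E] = 1.99 − 1.99X; [D] = 1.99 − 1.99X; [B] = 3.98X.
Kc = [B]^2 / ([E] [D]).
Solving Kc = 0.266 for X ∈ (0,1): X = 0.205.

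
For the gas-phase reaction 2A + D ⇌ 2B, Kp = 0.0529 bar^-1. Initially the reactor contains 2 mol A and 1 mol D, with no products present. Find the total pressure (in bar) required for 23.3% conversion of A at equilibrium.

P = 6.29 bar

Let X = conversion of A (basis 2 mol A); extent of reaction ξ = X.
Species balance: n_A = 2 − 2X; n_D = 1 − X; n_B = 2X.
n_T = Σnᵢ = 3 − X.
Kp = p_B^2 / (p_A^2 p_D) with p_i = (n_i/n_T)·P.
At X = 0.233: the mole-fraction product g(X) = Π y_i^ν_i = 0.3329. Since Kp = g(X)·P^{-1}, P = (g/Kp)^(1/1) = (0.3329/0.0529)^(1/1) = 6.29 bar.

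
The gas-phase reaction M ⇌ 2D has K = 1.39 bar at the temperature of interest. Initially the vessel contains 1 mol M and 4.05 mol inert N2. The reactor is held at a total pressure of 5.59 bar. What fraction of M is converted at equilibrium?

Basis: 1 mol M initially; let X = conversion of M. Extent ξ = X.
Moles: n_M = 1 − X; n_D = 2X; n_I = 4.05 (inert).
Summing: n_T = 5.05 + X.
With p_i = (n_i/n_T)P, K = p_D^2 / (p_M).
Substituting and setting equal to 1.39 bar gives a polynomial in X; the root in (0,1) is X = 0.438.

X = 0.438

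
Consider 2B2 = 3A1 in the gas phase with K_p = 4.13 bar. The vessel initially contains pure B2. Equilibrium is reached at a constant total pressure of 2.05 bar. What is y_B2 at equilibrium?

Basis: 1 mol B2 initially; let X = conversion of B2. Extent ξ = 0.5X.
Species balance: n_B2 = 1 − X; n_A1 = 1.5X.
Summing: n_T = 1 + 0.5X.
With p_i = (n_i/n_T)P, K_p = p_A1^3 / (p_B2^2).
Equating to 4.13 bar and solving on 0 < X < 1: X = 0.542.
Then n_B2 = 0.458, n_T = 1.27, so y_B2 = 0.360.

y_B2 = 0.360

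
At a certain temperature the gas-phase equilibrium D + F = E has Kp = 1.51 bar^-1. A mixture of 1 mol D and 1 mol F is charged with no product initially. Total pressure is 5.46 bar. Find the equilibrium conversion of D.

Let X = conversion of D (basis 1 mol D); extent of reaction ξ = X.
Mole table: n_D = 1 − X; n_F = 1 − X; n_E = X.
Summing: n_T = 2 − X.
Mole fractions y_i = n_i/n_T; Kp = p_E / (p_D p_F) with p_i = y_i·P.
Substituting and setting equal to 1.51 bar^-1 gives a polynomial in X; the root in (0,1) is X = 0.671.

X = 0.671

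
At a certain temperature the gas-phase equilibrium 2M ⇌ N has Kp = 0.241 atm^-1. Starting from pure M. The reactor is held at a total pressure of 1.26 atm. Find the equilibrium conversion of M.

X = 0.328

Take 1 mol M as basis and let X be its fractional conversion, so ξ = 0.5X.
Species balance: n_M = 1 − X; n_N = 0.5X.
Total moles n_T = 1 − 0.5X.
With p_i = (n_i/n_T)P, Kp = p_N / (p_M^2).
Equating to 0.241 atm^-1 and solving on 0 < X < 1: X = 0.328.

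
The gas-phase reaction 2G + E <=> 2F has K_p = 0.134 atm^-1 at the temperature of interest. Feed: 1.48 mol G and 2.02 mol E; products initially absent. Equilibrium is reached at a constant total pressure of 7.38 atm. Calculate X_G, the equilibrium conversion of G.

Basis: 1.48 mol G initially; let X = conversion of G. Extent ξ = 0.74X.
At extent ξ: n_G = 1.48 − 1.48X; n_E = 2.02 − 0.74X; n_F = 1.48X.
Summing: n_T = 3.5 − 0.74X.
Mole fractions y_i = n_i/n_T; K_p = p_F^2 / (p_G^2 p_E) with p_i = y_i·P.
Substituting and setting equal to 0.134 atm^-1 gives a polynomial in X; the root in (0,1) is X = 0.421.

X = 0.421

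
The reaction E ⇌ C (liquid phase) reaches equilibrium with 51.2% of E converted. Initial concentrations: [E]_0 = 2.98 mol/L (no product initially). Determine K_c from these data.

K_c = 1.05

Let X = conversion of E.
Concentrations: [E] = 2.98 − 2.98X; [C] = 2.98X.
At X = 0.512: [E] = 1.45, [C] = 1.53.
K_c = [C] / ([E]) = 1.05.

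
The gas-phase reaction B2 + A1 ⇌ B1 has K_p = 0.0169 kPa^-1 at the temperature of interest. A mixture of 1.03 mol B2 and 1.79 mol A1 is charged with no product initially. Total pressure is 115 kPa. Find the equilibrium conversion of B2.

X = 0.517

Let X = conversion of B2 (basis 1.03 mol B2); extent of reaction ξ = 1.03X.
Moles: n_B2 = 1.03 − 1.03X; n_A1 = 1.79 − 1.03X; n_B1 = 1.03X.
Total moles n_T = 2.82 − 1.03X.
y_i = n_i/n_T, p_i = y_i·P. K_p = p_B1 / (p_B2 p_A1).
This yields a degree-2 equation in X; solving on (0,1), X = 0.517.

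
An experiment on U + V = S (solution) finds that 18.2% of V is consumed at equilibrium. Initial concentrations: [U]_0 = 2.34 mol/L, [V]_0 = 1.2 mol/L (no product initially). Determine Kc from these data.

Let X = conversion of V.
Concentrations: [U] = 2.34 − 1.2X; [V] = 1.2 − 1.2X; [S] = 1.2X.
At X = 0.182: [U] = 2.12, [V] = 0.982, [S] = 0.218.
Kc = [S] / ([U] [V]) = 0.105 L/mol.

Kc = 0.105 L/mol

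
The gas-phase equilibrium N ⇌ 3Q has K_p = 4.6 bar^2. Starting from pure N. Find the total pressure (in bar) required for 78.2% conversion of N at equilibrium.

Let X = conversion of N (basis 1 mol N); extent of reaction ξ = X.
Moles: n_N = 1 − X; n_Q = 3X.
n_T = Σnᵢ = 1 + 2X.
K_p = p_Q^3 / (p_N) with p_i = (n_i/n_T)·P.
At X = 0.782: the mole-fraction product g(X) = Π y_i^ν_i = 9.009. Since K_p = g(X)·P^{2}, P = (K_p/g)^(1/2) = (4.6/9.009)^(1/2) = 0.715 bar.

P = 0.715 bar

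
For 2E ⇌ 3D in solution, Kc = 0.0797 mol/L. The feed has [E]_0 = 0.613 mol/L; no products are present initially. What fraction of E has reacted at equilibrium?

X = 0.273

Let X = conversion of E; extent ξ = 0.613X/2 mol/L.
Concentrations: [E] = 0.613 − 0.613X; [D] = 0.919X.
Kc = [D]^3 / ([E]^2).
This equals 0.0797 at X = 0.273 (the root in 0 < X < 1).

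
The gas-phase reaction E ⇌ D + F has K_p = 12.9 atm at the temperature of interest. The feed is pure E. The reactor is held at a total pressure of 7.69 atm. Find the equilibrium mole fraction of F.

y_F = 0.442

Take 1 mol E as basis and let X be its fractional conversion, so ξ = X.
At extent ξ: n_E = 1 − X; n_D = X; n_F = X.
n_T = Σnᵢ = 1 + X.
Mole fractions y_i = n_i/n_T; K_p = p_D p_F / (p_E) with p_i = y_i·P.
This yields a degree-2 equation in X; solving on (0,1), X = 0.792.
Then n_F = 0.792, n_T = 1.79, so y_F = 0.442.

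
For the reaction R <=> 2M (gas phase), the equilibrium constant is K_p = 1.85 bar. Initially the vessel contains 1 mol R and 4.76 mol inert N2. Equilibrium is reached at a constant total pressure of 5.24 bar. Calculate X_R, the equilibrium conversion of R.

X = 0.517

Take 1 mol R as basis and let X be its fractional conversion, so ξ = X.
Species balance: n_R = 1 − X; n_M = 2X; n_I = 4.76 (inert).
n_T = Σnᵢ = 5.76 + X.
y_i = n_i/n_T, p_i = y_i·P. K_p = p_M^2 / (p_R).
Equating to 1.85 bar and solving on 0 < X < 1: X = 0.517.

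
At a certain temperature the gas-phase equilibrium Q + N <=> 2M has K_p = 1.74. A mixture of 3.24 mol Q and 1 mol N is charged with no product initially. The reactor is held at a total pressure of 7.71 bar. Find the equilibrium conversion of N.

X = 0.639

Take 1 mol N as basis and let X be its fractional conversion, so ξ = X.
At extent ξ: n_Q = 3.24 − X; n_N = 1 − X; n_M = 2X.
n_T stays at 4.24 (no change in mole number).
With p_i = (n_i/n_T)P, K_p = p_M^2 / (p_Q p_N).
Equating to 1.74 and solving on 0 < X < 1: X = 0.639.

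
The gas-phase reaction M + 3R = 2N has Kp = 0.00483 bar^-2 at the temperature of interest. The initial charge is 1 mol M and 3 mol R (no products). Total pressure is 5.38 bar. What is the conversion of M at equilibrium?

X = 0.180

Basis: 1 mol M initially; let X = conversion of M. Extent ξ = X.
Mole table: n_M = 1 − X; n_R = 3 − 3X; n_N = 2X.
Summing: n_T = 4 − 2X.
Mole fractions y_i = n_i/n_T; Kp = p_N^2 / (p_M p_R^3) with p_i = y_i·P.
This yields a degree-4 equation in X; solving on (0,1), X = 0.180.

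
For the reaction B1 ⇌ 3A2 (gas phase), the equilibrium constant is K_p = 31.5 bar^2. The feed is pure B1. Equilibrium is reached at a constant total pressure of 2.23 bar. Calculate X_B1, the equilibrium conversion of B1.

Take 1 mol B1 as basis and let X be its fractional conversion, so ξ = X.
Moles: n_B1 = 1 − X; n_A2 = 3X.
Summing: n_T = 1 + 2X.
Mole fractions y_i = n_i/n_T; K_p = p_A2^3 / (p_B1) with p_i = y_i·P.
Equating to 31.5 bar^2 and solving on 0 < X < 1: X = 0.728.

X = 0.728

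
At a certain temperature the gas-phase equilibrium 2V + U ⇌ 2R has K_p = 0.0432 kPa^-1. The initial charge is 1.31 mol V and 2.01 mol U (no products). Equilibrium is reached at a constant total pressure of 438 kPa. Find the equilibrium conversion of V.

Basis: 1.31 mol V initially; let X = conversion of V. Extent ξ = 0.655X.
Moles: n_V = 1.31 − 1.31X; n_U = 2.01 − 0.655X; n_R = 1.31X.
n_T = Σnᵢ = 3.32 − 0.655X.
With p_i = (n_i/n_T)P, K_p = p_R^2 / (p_V^2 p_U).
This yields a degree-3 equation in X; solving on (0,1), X = 0.761.

X = 0.761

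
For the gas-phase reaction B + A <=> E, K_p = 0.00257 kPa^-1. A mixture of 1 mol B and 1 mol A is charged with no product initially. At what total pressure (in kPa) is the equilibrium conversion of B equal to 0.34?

P = 504 kPa

Let X = conversion of B (basis 1 mol B); extent of reaction ξ = X.
Moles: n_B = 1 − X; n_A = 1 − X; n_E = X.
Summing: n_T = 2 − X.
K_p = p_E / (p_B p_A) with p_i = (n_i/n_T)·P.
At X = 0.34: the mole-fraction product g(X) = Π y_i^ν_i = 1.296. Since K_p = g(X)·P^{-1}, P = (g/K_p)^(1/1) = (1.296/0.00257)^(1/1) = 504 kPa.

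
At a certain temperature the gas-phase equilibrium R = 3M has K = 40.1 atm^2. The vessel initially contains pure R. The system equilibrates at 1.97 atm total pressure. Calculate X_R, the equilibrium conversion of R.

X = 0.801

Let X = conversion of R (basis 1 mol R); extent of reaction ξ = X.
Mole table: n_R = 1 − X; n_M = 3X.
n_T = Σnᵢ = 1 + 2X.
y_i = n_i/n_T, p_i = y_i·P. K = p_M^3 / (p_R).
Equating to 40.1 atm^2 and solving on 0 < X < 1: X = 0.801.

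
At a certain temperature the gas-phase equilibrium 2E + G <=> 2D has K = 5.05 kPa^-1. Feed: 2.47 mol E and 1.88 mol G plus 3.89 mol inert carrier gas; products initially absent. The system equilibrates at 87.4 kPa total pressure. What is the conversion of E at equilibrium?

Basis: 2.47 mol E initially; let X = conversion of E. Extent ξ = 1.24X.
At extent ξ: n_E = 2.47 − 2.47X; n_G = 1.88 − 1.24X; n_D = 2.47X; n_I = 3.89 (inert).
n_T = Σnᵢ = 8.24 − 1.24X.
Mole fractions y_i = n_i/n_T; K = p_D^2 / (p_E^2 p_G) with p_i = y_i·P.
This yields a degree-3 equation in X; solving on (0,1), X = 0.875.

X = 0.875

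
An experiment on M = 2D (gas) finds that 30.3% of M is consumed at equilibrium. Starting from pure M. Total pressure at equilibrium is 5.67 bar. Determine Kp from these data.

Kp = 2.29 bar

Take 1 mol M as basis and let X be its fractional conversion, so ξ = X.
Moles: n_M = 1 − X; n_D = 2X.
Total moles n_T = 1 + X.
At X = 0.303: n_M = 0.697, n_D = 0.606, n_T = 1.3.
p_i = (n_i/n_T)·P. Kp = p_D^2 / (p_M) = 2.29 bar.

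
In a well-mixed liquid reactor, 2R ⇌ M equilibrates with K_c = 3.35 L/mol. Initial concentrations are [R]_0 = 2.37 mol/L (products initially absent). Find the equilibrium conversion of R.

X = 0.779

Let X = conversion of R; extent ξ = 2.37X/2 mol/L.
Concentrations: [R] = 2.37 − 2.37X; [M] = 1.19X.
K_c = [M] / ([R]^2).
Setting equal to 3.35 and solving for X on (0,1) gives X = 0.779.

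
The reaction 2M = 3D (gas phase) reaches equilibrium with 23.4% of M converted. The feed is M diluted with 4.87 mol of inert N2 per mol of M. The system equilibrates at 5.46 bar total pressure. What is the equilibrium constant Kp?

Basis: 1 mol M initially; let X = conversion of M. Extent ξ = 0.5X.
At extent ξ: n_M = 1 − X; n_D = 1.5X; n_I = 4.87 (inert).
Summing: n_T = 5.87 + 0.5X.
At X = 0.234: n_M = 0.766, n_D = 0.351, n_T = 5.99.
p_i = (n_i/n_T)·P. Kp = p_D^3 / (p_M^2) = 0.0672 bar.

Kp = 0.0672 bar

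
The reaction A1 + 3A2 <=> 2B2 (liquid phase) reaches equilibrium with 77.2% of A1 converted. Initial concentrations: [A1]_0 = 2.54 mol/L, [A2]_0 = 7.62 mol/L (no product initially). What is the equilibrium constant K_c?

Let X = conversion of A1.
Concentrations: [A1] = 2.54 − 2.54X; [A2] = 7.62 − 7.62X; [B2] = 5.08X.
At X = 0.772: [A1] = 0.579, [A2] = 1.74, [B2] = 3.92.
K_c = [B2]^2 / ([A1] [A2]^3) = 5.06 (mol/L)^-2.

K_c = 5.06 (mol/L)^-2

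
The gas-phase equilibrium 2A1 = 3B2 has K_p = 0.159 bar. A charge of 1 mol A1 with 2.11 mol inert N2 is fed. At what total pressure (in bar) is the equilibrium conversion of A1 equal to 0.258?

Let X = conversion of A1 (basis 1 mol A1); extent of reaction ξ = 0.5X.
Moles: n_A1 = 1 − X; n_B2 = 1.5X; n_I = 2.11 (inert).
Summing: n_T = 3.11 + 0.5X.
K_p = p_B2^3 / (p_A1^2) with p_i = (n_i/n_T)·P.
At X = 0.258: the mole-fraction product g(X) = Π y_i^ν_i = 0.0325. Since K_p = g(X)·P^{1}, P = (K_p/g)^(1/1) = (0.159/0.0325)^(1/1) = 4.89 bar.

P = 4.89 bar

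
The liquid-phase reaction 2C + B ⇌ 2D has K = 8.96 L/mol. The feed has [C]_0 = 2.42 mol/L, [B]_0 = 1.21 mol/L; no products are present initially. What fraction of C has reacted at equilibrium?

Let X = conversion of C; extent ξ = 2.42X/2 mol/L.
Concentrations: [C] = 2.42 − 2.42X; [B] = 1.21 − 1.21X; [D] = 2.42X.
K = [D]^2 / ([C]^2 [B]).
Setting equal to 8.96 and solving for X on (0,1) gives X = 0.658.

X = 0.658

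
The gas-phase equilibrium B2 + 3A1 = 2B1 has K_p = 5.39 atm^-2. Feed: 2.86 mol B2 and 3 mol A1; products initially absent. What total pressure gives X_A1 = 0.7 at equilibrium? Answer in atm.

Take 3 mol A1 as basis and let X be its fractional conversion, so ξ = X.
At extent ξ: n_B2 = 2.86 − X; n_A1 = 3 − 3X; n_B1 = 2X.
Summing: n_T = 5.86 − 2X.
K_p = p_B1^2 / (p_B2 p_A1^3) with p_i = (n_i/n_T)·P.
At X = 0.7: the mole-fraction product g(X) = Π y_i^ν_i = 24.76. Since K_p = g(X)·P^{-2}, P = (g/K_p)^(1/2) = (24.76/5.39)^(1/2) = 2.14 atm.

P = 2.14 atm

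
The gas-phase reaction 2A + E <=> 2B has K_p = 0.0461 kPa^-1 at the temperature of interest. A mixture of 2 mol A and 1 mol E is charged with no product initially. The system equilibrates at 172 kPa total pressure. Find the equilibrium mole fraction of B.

y_B = 0.446

Basis: 2 mol A initially; let X = conversion of A. Extent ξ = X.
Species balance: n_A = 2 − 2X; n_E = 1 − X; n_B = 2X.
Summing: n_T = 3 − X.
Mole fractions y_i = n_i/n_T; K_p = p_B^2 / (p_A^2 p_E) with p_i = y_i·P.
This yields a degree-3 equation in X; solving on (0,1), X = 0.547.
Then n_B = 1.09, n_T = 2.45, so y_B = 0.446.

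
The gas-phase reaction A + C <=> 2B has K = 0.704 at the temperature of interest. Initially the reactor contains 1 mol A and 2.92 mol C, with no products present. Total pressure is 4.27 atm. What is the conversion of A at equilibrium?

Basis: 1 mol A initially; let X = conversion of A. Extent ξ = X.
Mole table: n_A = 1 − X; n_C = 2.92 − X; n_B = 2X.
Total moles n_T = 3.92 (Δν = 0, constant).
y_i = n_i/n_T, p_i = y_i·P. K = p_B^2 / (p_A p_C).
This yields a degree-2 equation in X; solving on (0,1), X = 0.475.

X = 0.475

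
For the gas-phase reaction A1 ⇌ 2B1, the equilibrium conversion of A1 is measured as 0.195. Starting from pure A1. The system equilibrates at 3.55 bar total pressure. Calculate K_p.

K_p = 0.561 bar

Basis: 1 mol A1 initially; let X = conversion of A1. Extent ξ = X.
Moles: n_A1 = 1 − X; n_B1 = 2X.
Total moles n_T = 1 + X.
At X = 0.195: n_A1 = 0.805, n_B1 = 0.39, n_T = 1.19.
p_i = (n_i/n_T)·P. K_p = p_B1^2 / (p_A1) = 0.561 bar.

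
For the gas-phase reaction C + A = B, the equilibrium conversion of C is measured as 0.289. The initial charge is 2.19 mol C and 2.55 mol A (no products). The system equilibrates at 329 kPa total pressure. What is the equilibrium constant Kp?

Kp = 0.00265 kPa^-1

Let X = conversion of C (basis 2.19 mol C); extent of reaction ξ = 2.19X.
Species balance: n_C = 2.19 − 2.19X; n_A = 2.55 − 2.19X; n_B = 2.19X.
n_T = Σnᵢ = 4.74 − 2.19X.
At X = 0.289: n_C = 1.56, n_A = 1.92, n_B = 0.633, n_T = 4.11.
p_i = (n_i/n_T)·P. Kp = p_B / (p_C p_A) = 0.00265 kPa^-1.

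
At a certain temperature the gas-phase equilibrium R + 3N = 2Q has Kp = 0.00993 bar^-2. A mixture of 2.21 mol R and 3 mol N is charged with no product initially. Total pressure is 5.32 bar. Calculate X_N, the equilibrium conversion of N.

X = 0.261

Basis: 3 mol N initially; let X = conversion of N. Extent ξ = X.
Species balance: n_R = 2.21 − X; n_N = 3 − 3X; n_Q = 2X.
Total moles n_T = 5.21 − 2X.
Mole fractions y_i = n_i/n_T; Kp = p_Q^2 / (p_R p_N^3) with p_i = y_i·P.
Setting this equal to 0.00993 bar^-2 and taking the physical root (0 < X < 1) gives X = 0.261.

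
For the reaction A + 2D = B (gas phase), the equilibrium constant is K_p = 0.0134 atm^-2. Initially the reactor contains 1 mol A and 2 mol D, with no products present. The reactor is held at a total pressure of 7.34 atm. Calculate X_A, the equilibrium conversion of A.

X = 0.213

Take 1 mol A as basis and let X be its fractional conversion, so ξ = X.
At extent ξ: n_A = 1 − X; n_D = 2 − 2X; n_B = X.
Total moles n_T = 3 − 2X.
With p_i = (n_i/n_T)P, K_p = p_B / (p_A p_D^2).
Setting this equal to 0.0134 atm^-2 and taking the physical root (0 < X < 1) gives X = 0.213.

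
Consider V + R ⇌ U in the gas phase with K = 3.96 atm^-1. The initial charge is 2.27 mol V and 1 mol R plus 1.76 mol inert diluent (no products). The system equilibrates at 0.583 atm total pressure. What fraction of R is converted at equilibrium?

Take 1 mol R as basis and let X be its fractional conversion, so ξ = X.
Moles: n_V = 2.27 − X; n_R = 1 − X; n_U = X; n_I = 1.76 (inert).
Total moles n_T = 5.03 − X.
With p_i = (n_i/n_T)P, K = p_U / (p_V p_R).
Substituting and setting equal to 3.96 atm^-1 gives a polynomial in X; the root in (0,1) is X = 0.476.

X = 0.476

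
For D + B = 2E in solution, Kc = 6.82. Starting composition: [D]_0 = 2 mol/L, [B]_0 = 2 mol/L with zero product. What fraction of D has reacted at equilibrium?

Let X = conversion of D; extent ξ = 2·X mol/L.
Concentrations: [D] = 2 − 2X; [B] = 2 − 2X; [E] = 4X.
Kc = [E]^2 / ([D] [B]).
This equals 6.82 at X = 0.566 (the root in 0 < X < 1).

X = 0.566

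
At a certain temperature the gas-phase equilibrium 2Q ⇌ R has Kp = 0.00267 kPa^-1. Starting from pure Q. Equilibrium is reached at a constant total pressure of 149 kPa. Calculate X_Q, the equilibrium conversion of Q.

X = 0.379

Let X = conversion of Q (basis 1 mol Q); extent of reaction ξ = 0.5X.
Species balance: n_Q = 1 − X; n_R = 0.5X.
Total moles n_T = 1 − 0.5X.
Mole fractions y_i = n_i/n_T; Kp = p_R / (p_Q^2) with p_i = y_i·P.
Substituting and setting equal to 0.00267 kPa^-1 gives a polynomial in X; the root in (0,1) is X = 0.379.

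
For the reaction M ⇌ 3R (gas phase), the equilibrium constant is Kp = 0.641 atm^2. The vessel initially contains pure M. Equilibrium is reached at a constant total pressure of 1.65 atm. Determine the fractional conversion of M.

X = 0.244

Take 1 mol M as basis and let X be its fractional conversion, so ξ = X.
Moles: n_M = 1 − X; n_R = 3X.
Summing: n_T = 1 + 2X.
Mole fractions y_i = n_i/n_T; Kp = p_R^3 / (p_M) with p_i = y_i·P.
This yields a degree-3 equation in X; solving on (0,1), X = 0.244.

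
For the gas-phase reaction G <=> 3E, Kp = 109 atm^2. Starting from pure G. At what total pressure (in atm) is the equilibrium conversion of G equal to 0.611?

Let X = conversion of G (basis 1 mol G); extent of reaction ξ = X.
Species balance: n_G = 1 − X; n_E = 3X.
n_T = Σnᵢ = 1 + 2X.
Kp = p_E^3 / (p_G) with p_i = (n_i/n_T)·P.
At X = 0.611: the mole-fraction product g(X) = Π y_i^ν_i = 3.207. Since Kp = g(X)·P^{2}, P = (Kp/g)^(1/2) = (109/3.207)^(1/2) = 5.83 atm.

P = 5.83 atm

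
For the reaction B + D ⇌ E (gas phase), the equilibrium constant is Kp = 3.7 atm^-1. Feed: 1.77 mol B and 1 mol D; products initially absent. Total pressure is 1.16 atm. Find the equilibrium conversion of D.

X = 0.690

Take 1 mol D as basis and let X be its fractional conversion, so ξ = X.
Species balance: n_B = 1.77 − X; n_D = 1 − X; n_E = X.
n_T = Σnᵢ = 2.77 − X.
Mole fractions y_i = n_i/n_T; Kp = p_E / (p_B p_D) with p_i = y_i·P.
Substituting and setting equal to 3.7 atm^-1 gives a polynomial in X; the root in (0,1) is X = 0.690.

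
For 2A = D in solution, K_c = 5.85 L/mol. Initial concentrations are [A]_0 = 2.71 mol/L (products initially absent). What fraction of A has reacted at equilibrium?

X = 0.837

Let X = conversion of A; extent ξ = 2.71X/2 mol/L.
Concentrations: [A] = 2.71 − 2.71X; [D] = 1.35X.
K_c = [D] / ([A]^2).
Equating to 5.85 L/mol: the physical root is X = 0.837.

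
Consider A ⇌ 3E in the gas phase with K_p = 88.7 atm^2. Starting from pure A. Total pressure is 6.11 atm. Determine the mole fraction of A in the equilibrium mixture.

y_A = 0.209

Basis: 1 mol A initially; let X = conversion of A. Extent ξ = X.
At extent ξ: n_A = 1 − X; n_E = 3X.
n_T = Σnᵢ = 1 + 2X.
Mole fractions y_i = n_i/n_T; K_p = p_E^3 / (p_A) with p_i = y_i·P.
Setting this equal to 88.7 atm^2 and taking the physical root (0 < X < 1) gives X = 0.558.
Then n_A = 0.442, n_T = 2.12, so y_A = 0.209.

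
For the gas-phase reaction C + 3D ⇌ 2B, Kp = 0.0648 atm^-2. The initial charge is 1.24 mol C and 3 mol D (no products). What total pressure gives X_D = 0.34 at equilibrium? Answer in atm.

P = 3.6 atm

Basis: 3 mol D initially; let X = conversion of D. Extent ξ = X.
Moles: n_C = 1.24 − X; n_D = 3 − 3X; n_B = 2X.
Total moles n_T = 4.24 − 2X.
Kp = p_B^2 / (p_C p_D^3) with p_i = (n_i/n_T)·P.
At X = 0.34: the mole-fraction product g(X) = Π y_i^ν_i = 0.8388. Since Kp = g(X)·P^{-2}, P = (g/Kp)^(1/2) = (0.8388/0.0648)^(1/2) = 3.6 atm.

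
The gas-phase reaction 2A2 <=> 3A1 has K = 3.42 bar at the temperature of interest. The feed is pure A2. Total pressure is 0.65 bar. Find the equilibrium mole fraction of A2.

Take 1 mol A2 as basis and let X be its fractional conversion, so ξ = 0.5X.
Moles: n_A2 = 1 − X; n_A1 = 1.5X.
Total moles n_T = 1 + 0.5X.
Mole fractions y_i = n_i/n_T; K = p_A1^3 / (p_A2^2) with p_i = y_i·P.
Setting this equal to 3.42 bar and taking the physical root (0 < X < 1) gives X = 0.642.
Then n_A2 = 0.358, n_T = 1.32, so y_A2 = 0.271.

y_A2 = 0.271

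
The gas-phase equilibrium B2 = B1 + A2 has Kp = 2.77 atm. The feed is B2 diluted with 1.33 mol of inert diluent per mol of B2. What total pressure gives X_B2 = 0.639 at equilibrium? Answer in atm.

Take 1 mol B2 as basis and let X be its fractional conversion, so ξ = X.
Mole table: n_B2 = 1 − X; n_B1 = X; n_A2 = X; n_I = 1.33 (inert).
Total moles n_T = 2.33 + X.
Kp = p_B1 p_A2 / (p_B2) with p_i = (n_i/n_T)·P.
At X = 0.639: the mole-fraction product g(X) = Π y_i^ν_i = 0.381. Since Kp = g(X)·P^{1}, P = (Kp/g)^(1/1) = (2.77/0.381)^(1/1) = 7.27 atm.

P = 7.27 atm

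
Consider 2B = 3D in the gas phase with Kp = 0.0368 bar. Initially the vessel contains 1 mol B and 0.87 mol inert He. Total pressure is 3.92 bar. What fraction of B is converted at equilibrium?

Let X = conversion of B (basis 1 mol B); extent of reaction ξ = 0.5X.
Mole table: n_B = 1 − X; n_D = 1.5X; n_I = 0.87 (inert).
n_T = Σnᵢ = 1.87 + 0.5X.
Mole fractions y_i = n_i/n_T; Kp = p_D^3 / (p_B^2) with p_i = y_i·P.
Substituting and setting equal to 0.0368 bar gives a polynomial in X; the root in (0,1) is X = 0.157.

X = 0.157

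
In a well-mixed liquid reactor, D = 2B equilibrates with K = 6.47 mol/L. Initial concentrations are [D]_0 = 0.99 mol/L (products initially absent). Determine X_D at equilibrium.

X = 0.700

Let X = conversion of D; extent ξ = 0.99·X mol/L.
Concentrations: [D] = 0.99 − 0.99X; [B] = 1.98X.
K = [B]^2 / ([D]).
Setting equal to 6.47 and solving for X on (0,1) gives X = 0.700.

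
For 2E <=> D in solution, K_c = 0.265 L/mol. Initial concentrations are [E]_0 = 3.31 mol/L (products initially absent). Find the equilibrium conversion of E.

X = 0.478

Let X = conversion of E; extent ξ = 3.31X/2 mol/L.
Concentrations: [E] = 3.31 − 3.31X; [D] = 1.66X.
K_c = [D] / ([E]^2).
This equals 0.265 at X = 0.478 (the root in 0 < X < 1).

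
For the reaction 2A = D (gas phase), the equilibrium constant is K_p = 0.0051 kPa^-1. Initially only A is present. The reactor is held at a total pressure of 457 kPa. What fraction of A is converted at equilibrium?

X = 0.689

Take 1 mol A as basis and let X be its fractional conversion, so ξ = 0.5X.
At extent ξ: n_A = 1 − X; n_D = 0.5X.
Summing: n_T = 1 − 0.5X.
Mole fractions y_i = n_i/n_T; K_p = p_D / (p_A^2) with p_i = y_i·P.
Substituting and setting equal to 0.0051 kPa^-1 gives a polynomial in X; the root in (0,1) is X = 0.689.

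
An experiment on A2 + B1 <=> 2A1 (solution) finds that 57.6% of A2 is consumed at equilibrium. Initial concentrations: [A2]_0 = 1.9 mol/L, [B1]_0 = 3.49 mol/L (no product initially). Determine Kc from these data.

Let X = conversion of A2.
Concentrations: [A2] = 1.9 − 1.9X; [B1] = 3.49 − 1.9X; [A1] = 3.8X.
At X = 0.576: [A2] = 0.806, [B1] = 2.4, [A1] = 2.19.
Kc = [A1]^2 / ([A2] [B1]) = 2.48.

Kc = 2.48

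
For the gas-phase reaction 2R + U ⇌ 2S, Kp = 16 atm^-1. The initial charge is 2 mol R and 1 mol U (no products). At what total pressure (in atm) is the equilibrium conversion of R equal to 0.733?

P = 4 atm

Let X = conversion of R (basis 2 mol R); extent of reaction ξ = X.
Species balance: n_R = 2 − 2X; n_U = 1 − X; n_S = 2X.
Summing: n_T = 3 − X.
Kp = p_S^2 / (p_R^2 p_U) with p_i = (n_i/n_T)·P.
At X = 0.733: the mole-fraction product g(X) = Π y_i^ν_i = 63.99. Since Kp = g(X)·P^{-1}, P = (g/Kp)^(1/1) = (63.99/16)^(1/1) = 4 atm.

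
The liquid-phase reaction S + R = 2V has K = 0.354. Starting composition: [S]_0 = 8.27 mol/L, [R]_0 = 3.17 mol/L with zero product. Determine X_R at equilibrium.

X = 0.358

Let X = conversion of R; extent ξ = 3.17·X mol/L.
Concentrations: [S] = 8.27 − 3.17X; [R] = 3.17 − 3.17X; [V] = 6.34X.
K = [V]^2 / ([S] [R]).
Equating to 0.354: the physical root is X = 0.358.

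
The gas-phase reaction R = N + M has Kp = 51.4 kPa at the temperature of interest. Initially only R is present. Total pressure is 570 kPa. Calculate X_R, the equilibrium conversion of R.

X = 0.288

Let X = conversion of R (basis 1 mol R); extent of reaction ξ = X.
Mole table: n_R = 1 − X; n_N = X; n_M = X.
n_T = Σnᵢ = 1 + X.
With p_i = (n_i/n_T)P, Kp = p_N p_M / (p_R).
Setting this equal to 51.4 kPa and taking the physical root (0 < X < 1) gives X = 0.288.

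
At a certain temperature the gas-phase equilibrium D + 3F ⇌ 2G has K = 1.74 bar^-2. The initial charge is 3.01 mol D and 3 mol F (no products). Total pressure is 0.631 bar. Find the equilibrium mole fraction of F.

Let X = conversion of F (basis 3 mol F); extent of reaction ξ = X.
Species balance: n_D = 3.01 − X; n_F = 3 − 3X; n_G = 2X.
n_T = Σnᵢ = 6.01 − 2X.
Mole fractions y_i = n_i/n_T; K = p_G^2 / (p_D p_F^3) with p_i = y_i·P.
This yields a degree-4 equation in X; solving on (0,1), X = 0.349.
Then n_F = 1.95, n_T = 5.31, so y_F = 0.368.

y_F = 0.368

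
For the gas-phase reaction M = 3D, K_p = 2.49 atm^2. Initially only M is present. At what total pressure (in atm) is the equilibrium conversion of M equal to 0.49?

Basis: 1 mol M initially; let X = conversion of M. Extent ξ = X.
Moles: n_M = 1 − X; n_D = 3X.
Summing: n_T = 1 + 2X.
K_p = p_D^3 / (p_M) with p_i = (n_i/n_T)·P.
At X = 0.49: the mole-fraction product g(X) = Π y_i^ν_i = 1.589. Since K_p = g(X)·P^{2}, P = (K_p/g)^(1/2) = (2.49/1.589)^(1/2) = 1.25 atm.

P = 1.25 atm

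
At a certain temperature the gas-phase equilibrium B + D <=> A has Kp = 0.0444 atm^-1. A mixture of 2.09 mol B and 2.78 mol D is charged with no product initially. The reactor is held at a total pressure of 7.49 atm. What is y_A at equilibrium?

y_A = 0.070

Basis: 2.09 mol B initially; let X = conversion of B. Extent ξ = 2.09X.
Moles: n_B = 2.09 − 2.09X; n_D = 2.78 − 2.09X; n_A = 2.09X.
n_T = Σnᵢ = 4.87 − 2.09X.
With p_i = (n_i/n_T)P, Kp = p_A / (p_B p_D).
Substituting and setting equal to 0.0444 atm^-1 gives a polynomial in X; the root in (0,1) is X = 0.152.
Then n_A = 0.319, n_T = 4.55, so y_A = 0.070.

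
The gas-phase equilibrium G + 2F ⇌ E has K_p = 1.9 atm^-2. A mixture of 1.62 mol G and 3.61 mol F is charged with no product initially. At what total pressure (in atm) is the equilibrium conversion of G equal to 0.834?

P = 4.53 atm

Take 1.62 mol G as basis and let X be its fractional conversion, so ξ = 1.62X.
Species balance: n_G = 1.62 − 1.62X; n_F = 3.61 − 3.24X; n_E = 1.62X.
Summing: n_T = 5.23 − 3.24X.
K_p = p_E / (p_G p_F^2) with p_i = (n_i/n_T)·P.
At X = 0.834: the mole-fraction product g(X) = Π y_i^ν_i = 38.95. Since K_p = g(X)·P^{-2}, P = (g/K_p)^(1/2) = (38.95/1.9)^(1/2) = 4.53 atm.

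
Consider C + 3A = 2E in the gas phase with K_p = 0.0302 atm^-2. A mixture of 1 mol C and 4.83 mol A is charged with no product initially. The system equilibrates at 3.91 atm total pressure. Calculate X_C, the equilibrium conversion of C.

Take 1 mol C as basis and let X be its fractional conversion, so ξ = X.
Species balance: n_C = 1 − X; n_A = 4.83 − 3X; n_E = 2X.
Summing: n_T = 5.83 − 2X.
y_i = n_i/n_T, p_i = y_i·P. K_p = p_E^2 / (p_C p_A^3).
Substituting and setting equal to 0.0302 atm^-2 gives a polynomial in X; the root in (0,1) is X = 0.376.

X = 0.376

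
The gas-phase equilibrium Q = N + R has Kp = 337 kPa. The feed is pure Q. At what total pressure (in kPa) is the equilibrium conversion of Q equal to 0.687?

Basis: 1 mol Q initially; let X = conversion of Q. Extent ξ = X.
Mole table: n_Q = 1 − X; n_N = X; n_R = X.
n_T = Σnᵢ = 1 + X.
Kp = p_N p_R / (p_Q) with p_i = (n_i/n_T)·P.
At X = 0.687: the mole-fraction product g(X) = Π y_i^ν_i = 0.8938. Since Kp = g(X)·P^{1}, P = (Kp/g)^(1/1) = (337/0.8938)^(1/1) = 377 kPa.

P = 377 kPa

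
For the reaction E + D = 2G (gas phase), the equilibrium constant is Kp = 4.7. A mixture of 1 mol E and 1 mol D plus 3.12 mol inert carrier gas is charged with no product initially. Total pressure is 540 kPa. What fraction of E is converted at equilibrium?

X = 0.520

Let X = conversion of E (basis 1 mol E); extent of reaction ξ = X.
Mole table: n_E = 1 − X; n_D = 1 − X; n_G = 2X; n_I = 3.12 (inert).
Total moles n_T = 5.12 (Δν = 0, constant).
y_i = n_i/n_T, p_i = y_i·P. Kp = p_G^2 / (p_E p_D).
Setting this equal to 4.7 and taking the physical root (0 < X < 1) gives X = 0.520.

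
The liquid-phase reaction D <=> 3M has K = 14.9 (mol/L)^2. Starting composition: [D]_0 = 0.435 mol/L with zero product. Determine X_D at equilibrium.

X = 0.815

Let X = conversion of D; extent ξ = 0.435·X mol/L.
Concentrations: [D] = 0.435 − 0.435X; [M] = 1.3X.
K = [M]^3 / ([D]).
Equating to 14.9 (mol/L)^2: the physical root is X = 0.815.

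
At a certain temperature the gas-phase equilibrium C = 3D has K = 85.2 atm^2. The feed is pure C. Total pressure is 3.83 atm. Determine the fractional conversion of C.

X = 0.713

Take 1 mol C as basis and let X be its fractional conversion, so ξ = X.
Moles: n_C = 1 − X; n_D = 3X.
Summing: n_T = 1 + 2X.
y_i = n_i/n_T, p_i = y_i·P. K = p_D^3 / (p_C).
Equating to 85.2 atm^2 and solving on 0 < X < 1: X = 0.713.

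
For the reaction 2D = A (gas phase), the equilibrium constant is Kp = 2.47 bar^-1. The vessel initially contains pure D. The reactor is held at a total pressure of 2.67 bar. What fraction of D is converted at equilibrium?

Take 1 mol D as basis and let X be its fractional conversion, so ξ = 0.5X.
Moles: n_D = 1 − X; n_A = 0.5X.
Total moles n_T = 1 − 0.5X.
With p_i = (n_i/n_T)P, Kp = p_A / (p_D^2).
Substituting and setting equal to 2.47 bar^-1 gives a polynomial in X; the root in (0,1) is X = 0.809.

X = 0.809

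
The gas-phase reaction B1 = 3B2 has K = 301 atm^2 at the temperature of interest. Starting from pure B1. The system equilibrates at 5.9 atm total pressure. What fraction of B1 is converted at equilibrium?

X = 0.776

Take 1 mol B1 as basis and let X be its fractional conversion, so ξ = X.
At extent ξ: n_B1 = 1 − X; n_B2 = 3X.
Summing: n_T = 1 + 2X.
Mole fractions y_i = n_i/n_T; K = p_B2^3 / (p_B1) with p_i = y_i·P.
Substituting and setting equal to 301 atm^2 gives a polynomial in X; the root in (0,1) is X = 0.776.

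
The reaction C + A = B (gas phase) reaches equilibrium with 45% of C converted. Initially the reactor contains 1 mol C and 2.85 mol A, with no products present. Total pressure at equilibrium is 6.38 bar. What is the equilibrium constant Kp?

Let X = conversion of C (basis 1 mol C); extent of reaction ξ = X.
Mole table: n_C = 1 − X; n_A = 2.85 − X; n_B = X.
Summing: n_T = 3.85 − X.
At X = 0.45: n_C = 0.55, n_A = 2.4, n_B = 0.45, n_T = 3.4.
p_i = (n_i/n_T)·P. Kp = p_B / (p_C p_A) = 0.182 bar^-1.

Kp = 0.182 bar^-1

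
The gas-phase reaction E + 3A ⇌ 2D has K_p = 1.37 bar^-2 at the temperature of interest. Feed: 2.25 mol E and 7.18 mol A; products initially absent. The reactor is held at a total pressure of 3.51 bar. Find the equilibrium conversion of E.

Basis: 2.25 mol E initially; let X = conversion of E. Extent ξ = 2.25X.
Moles: n_E = 2.25 − 2.25X; n_A = 7.18 − 6.75X; n_D = 4.5X.
Summing: n_T = 9.43 − 4.5X.
With p_i = (n_i/n_T)P, K_p = p_D^2 / (p_E p_A^3).
Setting this equal to 1.37 bar^-2 and taking the physical root (0 < X < 1) gives X = 0.631.

X = 0.631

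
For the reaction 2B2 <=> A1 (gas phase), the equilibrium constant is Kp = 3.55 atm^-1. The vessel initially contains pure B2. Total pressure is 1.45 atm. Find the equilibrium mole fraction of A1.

y_A1 = 0.646

Take 1 mol B2 as basis and let X be its fractional conversion, so ξ = 0.5X.
At extent ξ: n_B2 = 1 − X; n_A1 = 0.5X.
Total moles n_T = 1 − 0.5X.
y_i = n_i/n_T, p_i = y_i·P. Kp = p_A1 / (p_B2^2).
Substituting and setting equal to 3.55 atm^-1 gives a polynomial in X; the root in (0,1) is X = 0.785.
Then n_A1 = 0.392, n_T = 0.608, so y_A1 = 0.646.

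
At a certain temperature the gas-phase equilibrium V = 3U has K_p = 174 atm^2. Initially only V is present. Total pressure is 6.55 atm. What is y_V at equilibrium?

Let X = conversion of V (basis 1 mol V); extent of reaction ξ = X.
Moles: n_V = 1 − X; n_U = 3X.
Total moles n_T = 1 + 2X.
With p_i = (n_i/n_T)P, K_p = p_U^3 / (p_V).
Setting this equal to 174 atm^2 and taking the physical root (0 < X < 1) gives X = 0.652.
Then n_V = 0.348, n_T = 2.3, so y_V = 0.151.

y_V = 0.151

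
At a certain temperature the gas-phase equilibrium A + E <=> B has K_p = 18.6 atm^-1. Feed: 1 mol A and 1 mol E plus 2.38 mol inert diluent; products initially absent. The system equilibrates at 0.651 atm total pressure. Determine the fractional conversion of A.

X = 0.575

Let X = conversion of A (basis 1 mol A); extent of reaction ξ = X.
Moles: n_A = 1 − X; n_E = 1 − X; n_B = X; n_I = 2.38 (inert).
Summing: n_T = 4.38 − X.
With p_i = (n_i/n_T)P, K_p = p_B / (p_A p_E).
This yields a degree-2 equation in X; solving on (0,1), X = 0.575.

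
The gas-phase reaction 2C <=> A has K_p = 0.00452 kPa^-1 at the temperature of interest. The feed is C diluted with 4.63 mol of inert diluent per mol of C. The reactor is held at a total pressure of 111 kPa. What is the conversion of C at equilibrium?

Basis: 1 mol C initially; let X = conversion of C. Extent ξ = 0.5X.
Moles: n_C = 1 − X; n_A = 0.5X; n_I = 4.63 (inert).
n_T = Σnᵢ = 5.63 − 0.5X.
Mole fractions y_i = n_i/n_T; K_p = p_A / (p_C^2) with p_i = y_i·P.
This yields a degree-2 equation in X; solving on (0,1), X = 0.135.

X = 0.135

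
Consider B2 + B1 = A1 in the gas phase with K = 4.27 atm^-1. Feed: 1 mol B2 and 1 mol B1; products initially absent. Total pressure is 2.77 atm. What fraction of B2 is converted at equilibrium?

Let X = conversion of B2 (basis 1 mol B2); extent of reaction ξ = X.
Species balance: n_B2 = 1 − X; n_B1 = 1 − X; n_A1 = X.
Total moles n_T = 2 − X.
y_i = n_i/n_T, p_i = y_i·P. K = p_A1 / (p_B2 p_B1).
Substituting and setting equal to 4.27 atm^-1 gives a polynomial in X; the root in (0,1) is X = 0.721.

X = 0.721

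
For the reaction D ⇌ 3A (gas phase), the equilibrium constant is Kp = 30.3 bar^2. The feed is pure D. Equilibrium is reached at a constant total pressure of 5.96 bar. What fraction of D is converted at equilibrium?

X = 0.394

Let X = conversion of D (basis 1 mol D); extent of reaction ξ = X.
Mole table: n_D = 1 − X; n_A = 3X.
n_T = Σnᵢ = 1 + 2X.
With p_i = (n_i/n_T)P, Kp = p_A^3 / (p_D).
Substituting and setting equal to 30.3 bar^2 gives a polynomial in X; the root in (0,1) is X = 0.394.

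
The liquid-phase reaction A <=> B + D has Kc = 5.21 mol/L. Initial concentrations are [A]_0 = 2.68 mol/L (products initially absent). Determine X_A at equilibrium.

Let X = conversion of A; extent ξ = 2.68·X mol/L.
Concentrations: [A] = 2.68 − 2.68X; [B] = 2.68X; [D] = 2.68X.
Kc = [B] [D] / ([A]).
Equating to 5.21 mol/L: the physical root is X = 0.728.

X = 0.728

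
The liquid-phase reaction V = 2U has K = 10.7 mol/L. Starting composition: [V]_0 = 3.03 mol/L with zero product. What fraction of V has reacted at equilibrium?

X = 0.597

Let X = conversion of V; extent ξ = 3.03·X mol/L.
Concentrations: [V] = 3.03 − 3.03X; [U] = 6.06X.
K = [U]^2 / ([V]).
Setting equal to 10.7 and solving for X on (0,1) gives X = 0.597.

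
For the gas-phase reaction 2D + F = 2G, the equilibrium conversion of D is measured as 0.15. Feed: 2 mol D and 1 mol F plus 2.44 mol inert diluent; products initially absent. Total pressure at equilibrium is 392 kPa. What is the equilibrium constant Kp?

Kp = 0.000494 kPa^-1

Basis: 2 mol D initially; let X = conversion of D. Extent ξ = X.
Moles: n_D = 2 − 2X; n_F = 1 − X; n_G = 2X; n_I = 2.44 (inert).
Summing: n_T = 5.44 − X.
At X = 0.15: n_D = 1.7, n_F = 0.85, n_G = 0.3, n_T = 5.29.
p_i = (n_i/n_T)·P. Kp = p_G^2 / (p_D^2 p_F) = 0.000494 kPa^-1.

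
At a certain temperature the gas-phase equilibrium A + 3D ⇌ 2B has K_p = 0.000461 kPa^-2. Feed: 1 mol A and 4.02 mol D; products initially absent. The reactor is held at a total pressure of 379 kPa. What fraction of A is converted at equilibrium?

X = 0.849

Take 1 mol A as basis and let X be its fractional conversion, so ξ = X.
Species balance: n_A = 1 − X; n_D = 4.02 − 3X; n_B = 2X.
n_T = Σnᵢ = 5.02 − 2X.
With p_i = (n_i/n_T)P, K_p = p_B^2 / (p_A p_D^3).
Substituting and setting equal to 0.000461 kPa^-2 gives a polynomial in X; the root in (0,1) is X = 0.849.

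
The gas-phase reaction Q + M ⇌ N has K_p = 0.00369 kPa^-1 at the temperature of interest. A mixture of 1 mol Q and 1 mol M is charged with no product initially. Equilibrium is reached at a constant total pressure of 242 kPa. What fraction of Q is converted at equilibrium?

Basis: 1 mol Q initially; let X = conversion of Q. Extent ξ = X.
At extent ξ: n_Q = 1 − X; n_M = 1 − X; n_N = X.
Total moles n_T = 2 − X.
y_i = n_i/n_T, p_i = y_i·P. K_p = p_N / (p_Q p_M).
Setting this equal to 0.00369 kPa^-1 and taking the physical root (0 < X < 1) gives X = 0.273.

X = 0.273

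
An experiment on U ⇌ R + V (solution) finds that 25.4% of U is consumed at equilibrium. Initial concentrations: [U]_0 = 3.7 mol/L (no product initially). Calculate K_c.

Let X = conversion of U.
Concentrations: [U] = 3.7 − 3.7X; [R] = 3.7X; [V] = 3.7X.
At X = 0.254: [U] = 2.76, [R] = 0.94, [V] = 0.94.
K_c = [R] [V] / ([U]) = 0.32 mol/L.

K_c = 0.32 mol/L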